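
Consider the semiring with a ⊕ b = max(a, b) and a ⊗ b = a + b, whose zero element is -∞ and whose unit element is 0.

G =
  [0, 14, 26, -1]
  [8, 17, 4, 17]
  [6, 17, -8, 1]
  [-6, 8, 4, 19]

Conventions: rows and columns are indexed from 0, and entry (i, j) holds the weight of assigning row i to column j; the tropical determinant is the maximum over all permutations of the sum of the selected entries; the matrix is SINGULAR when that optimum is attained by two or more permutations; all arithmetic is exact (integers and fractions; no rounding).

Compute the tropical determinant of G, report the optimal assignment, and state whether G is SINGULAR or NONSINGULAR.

σ = (0, 1, 2, 3): 0 + 17 + (-8) + 19 = 28
σ = (0, 1, 3, 2): 0 + 17 + 1 + 4 = 22
σ = (0, 2, 1, 3): 0 + 4 + 17 + 19 = 40
σ = (0, 2, 3, 1): 0 + 4 + 1 + 8 = 13
σ = (0, 3, 1, 2): 0 + 17 + 17 + 4 = 38
σ = (0, 3, 2, 1): 0 + 17 + (-8) + 8 = 17
σ = (1, 0, 2, 3): 14 + 8 + (-8) + 19 = 33
σ = (1, 0, 3, 2): 14 + 8 + 1 + 4 = 27
σ = (1, 2, 0, 3): 14 + 4 + 6 + 19 = 43
σ = (1, 2, 3, 0): 14 + 4 + 1 + (-6) = 13
σ = (1, 3, 0, 2): 14 + 17 + 6 + 4 = 41
σ = (1, 3, 2, 0): 14 + 17 + (-8) + (-6) = 17
σ = (2, 0, 1, 3): 26 + 8 + 17 + 19 = 70
σ = (2, 0, 3, 1): 26 + 8 + 1 + 8 = 43
σ = (2, 1, 0, 3): 26 + 17 + 6 + 19 = 68
σ = (2, 1, 3, 0): 26 + 17 + 1 + (-6) = 38
σ = (2, 3, 0, 1): 26 + 17 + 6 + 8 = 57
σ = (2, 3, 1, 0): 26 + 17 + 17 + (-6) = 54
σ = (3, 0, 1, 2): (-1) + 8 + 17 + 4 = 28
σ = (3, 0, 2, 1): (-1) + 8 + (-8) + 8 = 7
σ = (3, 1, 0, 2): (-1) + 17 + 6 + 4 = 26
σ = (3, 1, 2, 0): (-1) + 17 + (-8) + (-6) = 2
σ = (3, 2, 0, 1): (-1) + 4 + 6 + 8 = 17
σ = (3, 2, 1, 0): (-1) + 4 + 17 + (-6) = 14
Optimal value attained by: σ = (2, 0, 1, 3).
Answer: det⊕(G) = 70; verdict: NONSINGULAR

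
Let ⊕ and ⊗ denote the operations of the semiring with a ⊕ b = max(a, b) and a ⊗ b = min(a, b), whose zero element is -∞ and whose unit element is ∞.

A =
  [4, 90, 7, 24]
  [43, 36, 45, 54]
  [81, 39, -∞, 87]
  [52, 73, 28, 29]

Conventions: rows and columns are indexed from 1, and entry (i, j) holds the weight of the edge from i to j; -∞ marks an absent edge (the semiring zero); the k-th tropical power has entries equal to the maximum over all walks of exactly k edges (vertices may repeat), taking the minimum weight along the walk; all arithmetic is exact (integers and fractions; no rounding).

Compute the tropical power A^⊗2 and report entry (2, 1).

A^⊗2:
  [43, 36, 45, 54]
  [52, 54, 36, 45]
  [52, 81, 39, 39]
  [43, 52, 45, 54]
Key observation: the optimum is the walk 2->4->1, with weight 54 min 52 = 52.
Optimal value attained by: walk 2->4->1.
Answer: (A^⊗2)[2][1] = 52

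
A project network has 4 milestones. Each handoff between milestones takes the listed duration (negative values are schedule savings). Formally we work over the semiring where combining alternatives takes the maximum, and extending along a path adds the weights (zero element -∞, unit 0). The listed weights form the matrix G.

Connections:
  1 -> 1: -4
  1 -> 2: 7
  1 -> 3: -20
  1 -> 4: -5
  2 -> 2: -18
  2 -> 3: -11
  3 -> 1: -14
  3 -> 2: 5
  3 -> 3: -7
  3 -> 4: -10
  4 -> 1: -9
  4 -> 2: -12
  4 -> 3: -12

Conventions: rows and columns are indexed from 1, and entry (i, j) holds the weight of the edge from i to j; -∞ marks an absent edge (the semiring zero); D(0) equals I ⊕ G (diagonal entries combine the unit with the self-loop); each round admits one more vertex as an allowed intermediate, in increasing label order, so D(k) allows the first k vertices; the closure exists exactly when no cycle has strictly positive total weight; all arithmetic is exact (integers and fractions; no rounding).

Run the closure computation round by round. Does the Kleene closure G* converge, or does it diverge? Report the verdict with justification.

D(0):
  [0, 7, -20, -5]
  [-∞, 0, -11, -∞]
  [-14, 5, 0, -10]
  [-9, -12, -12, 0]
D(1):
  [0, 7, -20, -5]
  [-∞, 0, -11, -∞]
  [-14, 5, 0, -10]
  [-9, -2, -12, 0]
D(2):
  [0, 7, -4, -5]
  [-∞, 0, -11, -∞]
  [-14, 5, 0, -10]
  [-9, -2, -12, 0]
D(3):
  [0, 7, -4, -5]
  [-25, 0, -11, -21]
  [-14, 5, 0, -10]
  [-9, -2, -12, 0]
D(4):
  [0, 7, -4, -5]
  [-25, 0, -11, -21]
  [-14, 5, 0, -10]
  [-9, -2, -12, 0]
Key observation: every diagonal entry stays at the unit through all rounds, so no improving cycle exists.
Answer: CONVERGES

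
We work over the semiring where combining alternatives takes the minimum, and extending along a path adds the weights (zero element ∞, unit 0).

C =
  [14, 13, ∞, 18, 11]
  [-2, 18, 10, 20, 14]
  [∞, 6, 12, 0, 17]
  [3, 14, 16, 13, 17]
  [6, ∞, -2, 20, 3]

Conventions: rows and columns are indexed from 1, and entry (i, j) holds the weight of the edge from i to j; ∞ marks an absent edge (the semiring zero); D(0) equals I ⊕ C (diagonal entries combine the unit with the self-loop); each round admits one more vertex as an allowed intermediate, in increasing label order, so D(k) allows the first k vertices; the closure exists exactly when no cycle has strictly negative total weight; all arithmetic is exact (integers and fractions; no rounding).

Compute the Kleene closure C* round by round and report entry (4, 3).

D(0):
  [0, 13, ∞, 18, 11]
  [-2, 0, 10, 20, 14]
  [∞, 6, 0, 0, 17]
  [3, 14, 16, 0, 17]
  [6, ∞, -2, 20, 0]
D(1):
  [0, 13, ∞, 18, 11]
  [-2, 0, 10, 16, 9]
  [∞, 6, 0, 0, 17]
  [3, 14, 16, 0, 14]
  [6, 19, -2, 20, 0]
D(2):
  [0, 13, 23, 18, 11]
  [-2, 0, 10, 16, 9]
  [4, 6, 0, 0, 15]
  [3, 14, 16, 0, 14]
  [6, 19, -2, 20, 0]
D(3):
  [0, 13, 23, 18, 11]
  [-2, 0, 10, 10, 9]
  [4, 6, 0, 0, 15]
  [3, 14, 16, 0, 14]
  [2, 4, -2, -2, 0]
D(4):
  [0, 13, 23, 18, 11]
  [-2, 0, 10, 10, 9]
  [3, 6, 0, 0, 14]
  [3, 14, 16, 0, 14]
  [1, 4, -2, -2, 0]
D(5):
  [0, 13, 9, 9, 11]
  [-2, 0, 7, 7, 9]
  [3, 6, 0, 0, 14]
  [3, 14, 12, 0, 14]
  [1, 4, -2, -2, 0]
Answer: C*[4][3] = 12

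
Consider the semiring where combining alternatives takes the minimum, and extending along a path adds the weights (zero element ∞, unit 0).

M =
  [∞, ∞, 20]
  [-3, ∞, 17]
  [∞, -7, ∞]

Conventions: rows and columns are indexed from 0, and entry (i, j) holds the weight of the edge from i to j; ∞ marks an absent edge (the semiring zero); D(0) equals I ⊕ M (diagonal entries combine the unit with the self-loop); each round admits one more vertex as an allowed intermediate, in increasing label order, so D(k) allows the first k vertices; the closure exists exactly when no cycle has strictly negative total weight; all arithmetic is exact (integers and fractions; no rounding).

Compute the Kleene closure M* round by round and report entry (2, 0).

D(0):
  [0, ∞, 20]
  [-3, 0, 17]
  [∞, -7, 0]
D(1):
  [0, ∞, 20]
  [-3, 0, 17]
  [∞, -7, 0]
D(2):
  [0, ∞, 20]
  [-3, 0, 17]
  [-10, -7, 0]
D(3):
  [0, 13, 20]
  [-3, 0, 17]
  [-10, -7, 0]
Answer: M*[2][0] = -10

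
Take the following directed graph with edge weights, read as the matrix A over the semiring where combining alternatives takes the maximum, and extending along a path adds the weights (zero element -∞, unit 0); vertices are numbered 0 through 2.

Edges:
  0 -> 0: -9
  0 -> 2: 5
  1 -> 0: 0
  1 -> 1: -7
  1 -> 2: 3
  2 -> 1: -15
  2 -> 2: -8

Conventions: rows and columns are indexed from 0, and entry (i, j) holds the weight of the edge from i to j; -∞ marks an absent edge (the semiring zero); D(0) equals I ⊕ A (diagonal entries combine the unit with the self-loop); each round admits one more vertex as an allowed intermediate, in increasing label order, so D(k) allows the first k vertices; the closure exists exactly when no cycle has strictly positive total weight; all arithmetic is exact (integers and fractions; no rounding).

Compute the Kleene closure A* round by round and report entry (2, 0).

D(0):
  [0, -∞, 5]
  [0, 0, 3]
  [-∞, -15, 0]
D(1):
  [0, -∞, 5]
  [0, 0, 5]
  [-∞, -15, 0]
D(2):
  [0, -∞, 5]
  [0, 0, 5]
  [-15, -15, 0]
D(3):
  [0, -10, 5]
  [0, 0, 5]
  [-15, -15, 0]
Answer: A*[2][0] = -15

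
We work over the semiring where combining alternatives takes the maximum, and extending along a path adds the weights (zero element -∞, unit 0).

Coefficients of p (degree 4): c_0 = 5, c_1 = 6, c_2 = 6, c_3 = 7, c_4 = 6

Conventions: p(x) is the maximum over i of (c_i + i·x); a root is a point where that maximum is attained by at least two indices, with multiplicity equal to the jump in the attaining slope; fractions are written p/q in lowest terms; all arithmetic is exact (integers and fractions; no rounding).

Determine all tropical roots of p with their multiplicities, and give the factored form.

hull edge (i=0, c=5) to (i=1, c=6): slope 1, span 1
hull edge (i=1, c=6) to (i=3, c=7): slope 1/2, span 2
hull edge (i=3, c=7) to (i=4, c=6): slope -1, span 1
Factored form: p(x) = 6 ⊗ (x ⊕ (-1)) ⊗ (x ⊕ (-1/2)) ⊗ (x ⊕ (-1/2)) ⊗ (x ⊕ 1)
Answer: roots = -1 (mult 1), -1/2 (mult 2), 1 (mult 1)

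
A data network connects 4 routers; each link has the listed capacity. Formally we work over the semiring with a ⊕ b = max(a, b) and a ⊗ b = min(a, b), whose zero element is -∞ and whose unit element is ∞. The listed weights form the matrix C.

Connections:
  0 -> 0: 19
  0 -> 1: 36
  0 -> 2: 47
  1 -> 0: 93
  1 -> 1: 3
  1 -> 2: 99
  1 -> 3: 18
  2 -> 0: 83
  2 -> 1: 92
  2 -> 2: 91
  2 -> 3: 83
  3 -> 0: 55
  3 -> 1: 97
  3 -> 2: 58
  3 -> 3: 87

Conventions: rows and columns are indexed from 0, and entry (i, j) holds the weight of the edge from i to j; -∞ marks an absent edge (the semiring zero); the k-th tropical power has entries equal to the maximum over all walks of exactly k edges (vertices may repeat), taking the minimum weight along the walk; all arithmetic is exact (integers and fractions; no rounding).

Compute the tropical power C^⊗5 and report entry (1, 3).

C^⊗2:
  [47, 47, 47, 47]
  [83, 92, 91, 83]
  [92, 91, 92, 83]
  [93, 87, 97, 87]
C^⊗3:
  [47, 47, 47, 47]
  [92, 91, 92, 83]
  [91, 92, 91, 83]
  [87, 92, 91, 87]
C^⊗4:
  [47, 47, 47, 47]
  [91, 92, 91, 83]
  [92, 91, 92, 83]
  [92, 91, 92, 87]
C^⊗5:
  [47, 47, 47, 47]
  [92, 91, 92, 83]
  [91, 92, 91, 83]
  [91, 92, 91, 87]
Key observation: the optimum is the walk 1->2->1->2->2->3, with weight 99 min 92 min 99 min 91 min 83 = 83.
Optimal value attained by: walk 1->2->1->2->2->3.
Answer: (C^⊗5)[1][3] = 83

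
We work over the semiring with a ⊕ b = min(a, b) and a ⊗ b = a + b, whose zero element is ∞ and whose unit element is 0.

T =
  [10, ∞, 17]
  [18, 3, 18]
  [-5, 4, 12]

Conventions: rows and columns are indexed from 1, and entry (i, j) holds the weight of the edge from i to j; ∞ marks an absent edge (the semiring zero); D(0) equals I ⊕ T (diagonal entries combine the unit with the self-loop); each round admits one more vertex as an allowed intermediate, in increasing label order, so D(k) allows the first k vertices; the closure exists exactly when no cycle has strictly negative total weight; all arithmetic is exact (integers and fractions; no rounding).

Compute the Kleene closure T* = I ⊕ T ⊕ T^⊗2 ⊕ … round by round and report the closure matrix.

D(0):
  [0, ∞, 17]
  [18, 0, 18]
  [-5, 4, 0]
D(1):
  [0, ∞, 17]
  [18, 0, 18]
  [-5, 4, 0]
D(2):
  [0, ∞, 17]
  [18, 0, 18]
  [-5, 4, 0]
D(3):
  [0, 21, 17]
  [13, 0, 18]
  [-5, 4, 0]
Answer: T* = [[0, 21, 17], [13, 0, 18], [-5, 4, 0]]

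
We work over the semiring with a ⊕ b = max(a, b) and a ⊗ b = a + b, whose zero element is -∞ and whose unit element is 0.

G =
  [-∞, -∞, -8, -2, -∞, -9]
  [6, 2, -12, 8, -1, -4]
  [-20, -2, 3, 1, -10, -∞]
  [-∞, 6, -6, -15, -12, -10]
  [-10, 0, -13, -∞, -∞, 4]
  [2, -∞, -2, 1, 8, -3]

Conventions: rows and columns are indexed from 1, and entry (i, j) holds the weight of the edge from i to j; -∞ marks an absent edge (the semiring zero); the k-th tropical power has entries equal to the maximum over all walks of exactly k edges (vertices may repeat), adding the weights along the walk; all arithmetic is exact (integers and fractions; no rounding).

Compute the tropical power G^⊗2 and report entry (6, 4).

G^⊗2:
  [-7, 4, -5, -7, -1, -12]
  [8, 14, 2, 10, 4, 3]
  [4, 7, 6, 6, -3, -6]
  [12, 8, -3, 14, 5, 2]
  [6, 2, 2, 8, 12, 1]
  [-1, 8, 1, 0, 5, 12]
Key observation: the optimum is the walk 6->1->4, with weight 2 + (-2) = 0.
Optimal value attained by: walk 6->1->4.
Answer: (G^⊗2)[6][4] = 0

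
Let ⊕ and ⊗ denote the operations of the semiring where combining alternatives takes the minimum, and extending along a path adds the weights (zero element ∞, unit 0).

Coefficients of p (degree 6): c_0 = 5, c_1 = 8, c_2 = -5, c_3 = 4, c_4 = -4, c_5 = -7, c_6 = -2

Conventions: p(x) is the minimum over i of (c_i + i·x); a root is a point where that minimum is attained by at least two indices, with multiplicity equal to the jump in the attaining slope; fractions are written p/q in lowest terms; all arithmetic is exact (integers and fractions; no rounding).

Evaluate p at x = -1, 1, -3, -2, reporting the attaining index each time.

p(-1) = min(5+0·(-1)=5, 8+1·(-1)=7, -5+2·(-1)=-7, 4+3·(-1)=1, -4+4·(-1)=-8, -7+5·(-1)=-12, -2+6·(-1)=-8) = -12 (attained by i=5)
p(1) = min(5+0·1=5, 8+1·1=9, -5+2·1=-3, 4+3·1=7, -4+4·1=0, -7+5·1=-2, -2+6·1=4) = -3 (attained by i=2)
p(-3) = min(5+0·(-3)=5, 8+1·(-3)=5, -5+2·(-3)=-11, 4+3·(-3)=-5, -4+4·(-3)=-16, -7+5·(-3)=-22, -2+6·(-3)=-20) = -22 (attained by i=5)
p(-2) = min(5+0·(-2)=5, 8+1·(-2)=6, -5+2·(-2)=-9, 4+3·(-2)=-2, -4+4·(-2)=-12, -7+5·(-2)=-17, -2+6·(-2)=-14) = -17 (attained by i=5)
Answer: p(-1) = -12; p(1) = -3; p(-3) = -22; p(-2) = -17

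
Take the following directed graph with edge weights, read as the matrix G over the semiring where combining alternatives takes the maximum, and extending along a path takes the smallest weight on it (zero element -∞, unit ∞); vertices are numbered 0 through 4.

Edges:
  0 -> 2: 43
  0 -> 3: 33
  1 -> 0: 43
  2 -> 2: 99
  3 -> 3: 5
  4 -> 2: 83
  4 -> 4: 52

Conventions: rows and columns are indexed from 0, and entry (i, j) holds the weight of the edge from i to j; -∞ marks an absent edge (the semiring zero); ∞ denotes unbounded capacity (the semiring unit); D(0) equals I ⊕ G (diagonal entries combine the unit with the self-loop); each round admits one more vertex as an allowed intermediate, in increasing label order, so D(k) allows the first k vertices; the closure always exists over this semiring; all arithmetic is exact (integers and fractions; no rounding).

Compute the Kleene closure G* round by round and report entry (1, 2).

D(0):
  [∞, -∞, 43, 33, -∞]
  [43, ∞, -∞, -∞, -∞]
  [-∞, -∞, ∞, -∞, -∞]
  [-∞, -∞, -∞, ∞, -∞]
  [-∞, -∞, 83, -∞, ∞]
D(1):
  [∞, -∞, 43, 33, -∞]
  [43, ∞, 43, 33, -∞]
  [-∞, -∞, ∞, -∞, -∞]
  [-∞, -∞, -∞, ∞, -∞]
  [-∞, -∞, 83, -∞, ∞]
D(2):
  [∞, -∞, 43, 33, -∞]
  [43, ∞, 43, 33, -∞]
  [-∞, -∞, ∞, -∞, -∞]
  [-∞, -∞, -∞, ∞, -∞]
  [-∞, -∞, 83, -∞, ∞]
D(3):
  [∞, -∞, 43, 33, -∞]
  [43, ∞, 43, 33, -∞]
  [-∞, -∞, ∞, -∞, -∞]
  [-∞, -∞, -∞, ∞, -∞]
  [-∞, -∞, 83, -∞, ∞]
D(4):
  [∞, -∞, 43, 33, -∞]
  [43, ∞, 43, 33, -∞]
  [-∞, -∞, ∞, -∞, -∞]
  [-∞, -∞, -∞, ∞, -∞]
  [-∞, -∞, 83, -∞, ∞]
D(5):
  [∞, -∞, 43, 33, -∞]
  [43, ∞, 43, 33, -∞]
  [-∞, -∞, ∞, -∞, -∞]
  [-∞, -∞, -∞, ∞, -∞]
  [-∞, -∞, 83, -∞, ∞]
Answer: G*[1][2] = 43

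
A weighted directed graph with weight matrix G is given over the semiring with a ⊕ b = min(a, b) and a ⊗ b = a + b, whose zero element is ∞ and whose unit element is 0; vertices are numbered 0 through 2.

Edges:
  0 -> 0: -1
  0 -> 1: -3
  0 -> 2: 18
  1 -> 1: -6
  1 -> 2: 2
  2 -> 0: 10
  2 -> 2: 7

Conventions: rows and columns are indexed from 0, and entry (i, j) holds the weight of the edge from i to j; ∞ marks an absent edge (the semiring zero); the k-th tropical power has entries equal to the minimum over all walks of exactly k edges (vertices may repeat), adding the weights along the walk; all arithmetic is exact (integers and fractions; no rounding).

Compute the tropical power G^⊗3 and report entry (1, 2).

G^⊗2:
  [-2, -9, -1]
  [12, -12, -4]
  [9, 7, 14]
G^⊗3:
  [-3, -15, -7]
  [6, -18, -10]
  [8, 1, 9]
Key observation: the optimum is the walk 1->1->1->2, with weight (-6) + (-6) + 2 = -10.
Optimal value attained by: walk 1->1->1->2.
Answer: (G^⊗3)[1][2] = -10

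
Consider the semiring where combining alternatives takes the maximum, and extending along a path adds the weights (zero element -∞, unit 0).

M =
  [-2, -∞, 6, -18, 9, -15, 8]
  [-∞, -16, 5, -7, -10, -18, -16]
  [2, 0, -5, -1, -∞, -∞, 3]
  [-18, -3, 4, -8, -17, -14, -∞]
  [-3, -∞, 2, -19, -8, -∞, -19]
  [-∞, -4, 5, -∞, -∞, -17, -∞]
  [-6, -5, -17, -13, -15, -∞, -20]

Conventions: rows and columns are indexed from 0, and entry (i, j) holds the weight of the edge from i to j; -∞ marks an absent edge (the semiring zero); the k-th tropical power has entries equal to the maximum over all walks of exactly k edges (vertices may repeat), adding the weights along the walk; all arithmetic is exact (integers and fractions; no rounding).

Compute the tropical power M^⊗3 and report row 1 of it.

M^⊗2:
  [8, 6, 11, 5, 7, -17, 9]
  [7, 5, 0, 4, -18, -21, 8]
  [0, -2, 8, -6, 11, -13, 10]
  [6, 4, 2, 3, -9, -21, 7]
  [4, 2, 3, 1, 6, -18, 5]
  [7, 5, 1, 4, -14, -22, 8]
  [-8, -16, 0, -12, 3, -21, 2]
M^⊗3:
  [13, 11, 14, 10, 17, -7, 16]
  [5, 3, 13, -1, 16, -8, 15]
  [10, 8, 13, 7, 9, -15, 11]
  [4, 2, 12, 1, 15, -9, 14]
  [5, 3, 10, 2, 13, -11, 12]
  [5, 3, 13, 0, 16, -8, 15]
  [2, 0, 5, -1, 1, -23, 3]
Answer: row 1 of M^⊗3 = [5, 3, 13, -1, 16, -8, 15]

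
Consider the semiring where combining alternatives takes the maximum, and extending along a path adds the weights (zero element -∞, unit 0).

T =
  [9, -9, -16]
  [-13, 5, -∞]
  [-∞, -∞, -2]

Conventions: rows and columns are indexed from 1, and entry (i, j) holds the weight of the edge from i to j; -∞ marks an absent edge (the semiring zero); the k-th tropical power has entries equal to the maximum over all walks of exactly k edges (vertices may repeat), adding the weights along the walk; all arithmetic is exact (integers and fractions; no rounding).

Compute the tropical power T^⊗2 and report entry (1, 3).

T^⊗2:
  [18, 0, -7]
  [-4, 10, -29]
  [-∞, -∞, -4]
Key observation: the optimum is the walk 1->1->3, with weight 9 + (-16) = -7.
Optimal value attained by: walk 1->1->3.
Answer: (T^⊗2)[1][3] = -7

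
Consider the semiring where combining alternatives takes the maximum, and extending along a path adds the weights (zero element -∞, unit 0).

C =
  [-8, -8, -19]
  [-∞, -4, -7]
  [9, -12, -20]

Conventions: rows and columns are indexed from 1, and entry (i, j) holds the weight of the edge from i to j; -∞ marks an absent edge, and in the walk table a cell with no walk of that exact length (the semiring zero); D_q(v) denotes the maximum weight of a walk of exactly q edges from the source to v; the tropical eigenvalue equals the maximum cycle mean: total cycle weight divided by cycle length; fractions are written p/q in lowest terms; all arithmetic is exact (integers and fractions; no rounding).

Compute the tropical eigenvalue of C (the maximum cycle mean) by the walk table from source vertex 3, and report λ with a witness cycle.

q=0: [-∞, -∞, 0]
q=1: [9, -12, -20]
q=2: [1, 1, -10]
q=3: [-1, -3, -6]
Optimal cycle mean attained by: cycle 1->2->3->1, total (-8) + (-7) + 9, length 3.
Answer: λ = -2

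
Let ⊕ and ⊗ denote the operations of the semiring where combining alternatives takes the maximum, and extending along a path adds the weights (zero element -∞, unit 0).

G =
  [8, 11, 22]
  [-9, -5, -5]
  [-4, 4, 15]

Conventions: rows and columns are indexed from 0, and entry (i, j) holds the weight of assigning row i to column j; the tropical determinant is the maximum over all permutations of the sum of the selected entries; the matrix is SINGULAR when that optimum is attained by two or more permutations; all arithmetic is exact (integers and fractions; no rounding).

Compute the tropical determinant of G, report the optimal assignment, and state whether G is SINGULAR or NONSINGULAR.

σ = (0, 1, 2): 8 + (-5) + 15 = 18
σ = (0, 2, 1): 8 + (-5) + 4 = 7
σ = (1, 0, 2): 11 + (-9) + 15 = 17
σ = (1, 2, 0): 11 + (-5) + (-4) = 2
σ = (2, 0, 1): 22 + (-9) + 4 = 17
σ = (2, 1, 0): 22 + (-5) + (-4) = 13
Optimal value attained by: σ = (0, 1, 2).
Answer: det⊕(G) = 18; verdict: NONSINGULAR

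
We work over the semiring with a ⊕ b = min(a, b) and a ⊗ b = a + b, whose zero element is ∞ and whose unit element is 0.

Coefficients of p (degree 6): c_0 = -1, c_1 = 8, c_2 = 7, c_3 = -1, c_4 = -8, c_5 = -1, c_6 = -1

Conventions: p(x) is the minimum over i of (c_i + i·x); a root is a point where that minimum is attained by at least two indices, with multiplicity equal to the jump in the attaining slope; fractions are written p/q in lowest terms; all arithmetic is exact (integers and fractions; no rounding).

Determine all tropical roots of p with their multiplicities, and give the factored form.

hull edge (i=0, c=-1) to (i=4, c=-8): slope -7/4, span 4
hull edge (i=4, c=-8) to (i=6, c=-1): slope 7/2, span 2
Factored form: p(x) = -1 ⊗ (x ⊕ (-7/2)) ⊗ (x ⊕ (-7/2)) ⊗ (x ⊕ 7/4) ⊗ (x ⊕ 7/4) ⊗ (x ⊕ 7/4) ⊗ (x ⊕ 7/4)
Answer: roots = -7/2 (mult 2), 7/4 (mult 4)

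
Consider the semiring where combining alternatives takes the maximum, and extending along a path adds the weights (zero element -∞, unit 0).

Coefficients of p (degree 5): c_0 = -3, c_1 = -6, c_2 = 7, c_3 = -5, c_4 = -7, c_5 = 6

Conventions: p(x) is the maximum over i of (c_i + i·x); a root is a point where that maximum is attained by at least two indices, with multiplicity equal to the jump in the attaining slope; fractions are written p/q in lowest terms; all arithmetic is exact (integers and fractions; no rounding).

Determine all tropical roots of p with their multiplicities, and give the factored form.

hull edge (i=0, c=-3) to (i=2, c=7): slope 5, span 2
hull edge (i=2, c=7) to (i=5, c=6): slope -1/3, span 3
Factored form: p(x) = 6 ⊗ (x ⊕ (-5)) ⊗ (x ⊕ (-5)) ⊗ (x ⊕ 1/3) ⊗ (x ⊕ 1/3) ⊗ (x ⊕ 1/3)
Answer: roots = -5 (mult 2), 1/3 (mult 3)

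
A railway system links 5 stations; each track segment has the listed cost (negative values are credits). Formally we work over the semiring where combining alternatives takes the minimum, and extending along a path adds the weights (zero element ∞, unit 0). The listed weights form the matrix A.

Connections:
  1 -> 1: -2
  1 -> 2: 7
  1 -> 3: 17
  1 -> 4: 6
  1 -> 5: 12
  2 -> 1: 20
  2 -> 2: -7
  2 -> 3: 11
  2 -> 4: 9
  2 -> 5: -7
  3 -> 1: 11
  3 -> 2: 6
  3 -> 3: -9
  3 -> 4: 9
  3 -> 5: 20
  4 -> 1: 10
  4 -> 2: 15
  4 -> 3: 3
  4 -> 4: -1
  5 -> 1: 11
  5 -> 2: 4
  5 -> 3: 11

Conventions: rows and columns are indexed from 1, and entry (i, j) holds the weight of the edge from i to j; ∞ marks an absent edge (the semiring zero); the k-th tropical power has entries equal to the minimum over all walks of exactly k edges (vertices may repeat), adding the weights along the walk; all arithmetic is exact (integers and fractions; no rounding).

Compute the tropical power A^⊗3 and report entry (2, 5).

A^⊗2:
  [-4, 0, 8, 4, 0]
  [4, -14, 2, 2, -14]
  [2, -3, -18, 0, -1]
  [8, 8, -6, -2, 8]
  [9, -3, 2, 13, -3]
A^⊗3:
  [-6, -7, -1, 2, -7]
  [-3, -21, -7, -5, -21]
  [-7, -12, -27, -9, -10]
  [5, 0, -15, -3, 1]
  [7, -10, -7, 6, -10]
Key observation: the optimum is the walk 2->2->2->5, with weight (-7) + (-7) + (-7) = -21.
Optimal value attained by: walk 2->2->2->5.
Answer: (A^⊗3)[2][5] = -21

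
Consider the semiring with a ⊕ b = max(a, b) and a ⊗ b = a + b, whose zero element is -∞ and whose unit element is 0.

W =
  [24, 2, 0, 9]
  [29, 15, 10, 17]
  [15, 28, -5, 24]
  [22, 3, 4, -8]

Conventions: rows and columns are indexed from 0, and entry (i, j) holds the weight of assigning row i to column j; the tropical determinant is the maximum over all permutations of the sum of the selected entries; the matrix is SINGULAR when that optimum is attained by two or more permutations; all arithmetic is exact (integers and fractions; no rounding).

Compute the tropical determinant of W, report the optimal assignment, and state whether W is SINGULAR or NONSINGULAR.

σ = (0, 1, 2, 3): 24 + 15 + (-5) + (-8) = 26
σ = (0, 1, 3, 2): 24 + 15 + 24 + 4 = 67
σ = (0, 2, 1, 3): 24 + 10 + 28 + (-8) = 54
σ = (0, 2, 3, 1): 24 + 10 + 24 + 3 = 61
σ = (0, 3, 1, 2): 24 + 17 + 28 + 4 = 73
σ = (0, 3, 2, 1): 24 + 17 + (-5) + 3 = 39
σ = (1, 0, 2, 3): 2 + 29 + (-5) + (-8) = 18
σ = (1, 0, 3, 2): 2 + 29 + 24 + 4 = 59
σ = (1, 2, 0, 3): 2 + 10 + 15 + (-8) = 19
σ = (1, 2, 3, 0): 2 + 10 + 24 + 22 = 58
σ = (1, 3, 0, 2): 2 + 17 + 15 + 4 = 38
σ = (1, 3, 2, 0): 2 + 17 + (-5) + 22 = 36
σ = (2, 0, 1, 3): 0 + 29 + 28 + (-8) = 49
σ = (2, 0, 3, 1): 0 + 29 + 24 + 3 = 56
σ = (2, 1, 0, 3): 0 + 15 + 15 + (-8) = 22
σ = (2, 1, 3, 0): 0 + 15 + 24 + 22 = 61
σ = (2, 3, 0, 1): 0 + 17 + 15 + 3 = 35
σ = (2, 3, 1, 0): 0 + 17 + 28 + 22 = 67
σ = (3, 0, 1, 2): 9 + 29 + 28 + 4 = 70
σ = (3, 0, 2, 1): 9 + 29 + (-5) + 3 = 36
σ = (3, 1, 0, 2): 9 + 15 + 15 + 4 = 43
σ = (3, 1, 2, 0): 9 + 15 + (-5) + 22 = 41
σ = (3, 2, 0, 1): 9 + 10 + 15 + 3 = 37
σ = (3, 2, 1, 0): 9 + 10 + 28 + 22 = 69
Optimal value attained by: σ = (0, 3, 1, 2).
Answer: det⊕(W) = 73; verdict: NONSINGULAR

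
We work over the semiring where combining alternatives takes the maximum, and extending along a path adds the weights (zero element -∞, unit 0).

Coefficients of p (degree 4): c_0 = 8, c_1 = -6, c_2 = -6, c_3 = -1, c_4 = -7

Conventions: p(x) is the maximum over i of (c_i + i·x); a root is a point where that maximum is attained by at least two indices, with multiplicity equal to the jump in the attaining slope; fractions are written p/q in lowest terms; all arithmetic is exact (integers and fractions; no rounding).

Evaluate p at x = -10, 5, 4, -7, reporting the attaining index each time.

p(-10) = max(8+0·(-10)=8, -6+1·(-10)=-16, -6+2·(-10)=-26, -1+3·(-10)=-31, -7+4·(-10)=-47) = 8 (attained by i=0)
p(5) = max(8+0·5=8, -6+1·5=-1, -6+2·5=4, -1+3·5=14, -7+4·5=13) = 14 (attained by i=3)
p(4) = max(8+0·4=8, -6+1·4=-2, -6+2·4=2, -1+3·4=11, -7+4·4=9) = 11 (attained by i=3)
p(-7) = max(8+0·(-7)=8, -6+1·(-7)=-13, -6+2·(-7)=-20, -1+3·(-7)=-22, -7+4·(-7)=-35) = 8 (attained by i=0)
Answer: p(-10) = 8; p(5) = 14; p(4) = 11; p(-7) = 8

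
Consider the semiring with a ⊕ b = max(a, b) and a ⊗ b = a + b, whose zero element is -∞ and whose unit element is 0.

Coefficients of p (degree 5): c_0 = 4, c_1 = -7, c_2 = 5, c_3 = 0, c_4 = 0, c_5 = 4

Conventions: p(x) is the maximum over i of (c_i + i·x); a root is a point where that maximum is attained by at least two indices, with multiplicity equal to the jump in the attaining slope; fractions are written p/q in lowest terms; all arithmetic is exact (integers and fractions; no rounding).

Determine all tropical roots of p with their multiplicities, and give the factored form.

hull edge (i=0, c=4) to (i=2, c=5): slope 1/2, span 2
hull edge (i=2, c=5) to (i=5, c=4): slope -1/3, span 3
Factored form: p(x) = 4 ⊗ (x ⊕ (-1/2)) ⊗ (x ⊕ (-1/2)) ⊗ (x ⊕ 1/3) ⊗ (x ⊕ 1/3) ⊗ (x ⊕ 1/3)
Answer: roots = -1/2 (mult 2), 1/3 (mult 3)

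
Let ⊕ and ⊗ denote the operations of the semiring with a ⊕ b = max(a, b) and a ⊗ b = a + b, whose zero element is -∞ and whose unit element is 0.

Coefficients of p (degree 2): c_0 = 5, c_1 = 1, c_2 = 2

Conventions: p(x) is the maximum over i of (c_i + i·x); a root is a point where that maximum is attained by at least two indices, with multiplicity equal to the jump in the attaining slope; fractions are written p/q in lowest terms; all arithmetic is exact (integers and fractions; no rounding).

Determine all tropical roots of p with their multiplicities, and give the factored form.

hull edge (i=0, c=5) to (i=2, c=2): slope -3/2, span 2
Factored form: p(x) = 2 ⊗ (x ⊕ 3/2) ⊗ (x ⊕ 3/2)
Answer: roots = 3/2 (mult 2)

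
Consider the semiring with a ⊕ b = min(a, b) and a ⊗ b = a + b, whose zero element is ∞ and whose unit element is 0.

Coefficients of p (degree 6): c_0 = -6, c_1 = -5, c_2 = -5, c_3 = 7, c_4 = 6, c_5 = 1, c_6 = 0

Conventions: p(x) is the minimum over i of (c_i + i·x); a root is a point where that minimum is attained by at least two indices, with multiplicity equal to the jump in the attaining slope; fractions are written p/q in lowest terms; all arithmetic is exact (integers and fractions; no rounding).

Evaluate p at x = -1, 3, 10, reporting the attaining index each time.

p(-1) = min(-6+0·(-1)=-6, -5+1·(-1)=-6, -5+2·(-1)=-7, 7+3·(-1)=4, 6+4·(-1)=2, 1+5·(-1)=-4, 0+6·(-1)=-6) = -7 (attained by i=2)
p(3) = min(-6+0·3=-6, -5+1·3=-2, -5+2·3=1, 7+3·3=16, 6+4·3=18, 1+5·3=16, 0+6·3=18) = -6 (attained by i=0)
p(10) = min(-6+0·10=-6, -5+1·10=5, -5+2·10=15, 7+3·10=37, 6+4·10=46, 1+5·10=51, 0+6·10=60) = -6 (attained by i=0)
Answer: p(-1) = -7; p(3) = -6; p(10) = -6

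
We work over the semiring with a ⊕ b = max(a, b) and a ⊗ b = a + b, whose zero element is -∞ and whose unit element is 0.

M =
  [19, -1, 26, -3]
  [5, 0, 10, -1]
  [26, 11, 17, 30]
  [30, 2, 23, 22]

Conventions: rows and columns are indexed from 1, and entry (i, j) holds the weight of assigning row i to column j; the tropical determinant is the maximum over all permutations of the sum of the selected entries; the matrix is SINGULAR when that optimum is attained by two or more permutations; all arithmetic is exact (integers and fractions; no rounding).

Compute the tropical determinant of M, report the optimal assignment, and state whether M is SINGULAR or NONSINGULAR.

σ = (1, 2, 3, 4): 19 + 0 + 17 + 22 = 58
σ = (1, 2, 4, 3): 19 + 0 + 30 + 23 = 72
σ = (1, 3, 2, 4): 19 + 10 + 11 + 22 = 62
σ = (1, 3, 4, 2): 19 + 10 + 30 + 2 = 61
σ = (1, 4, 2, 3): 19 + (-1) + 11 + 23 = 52
σ = (1, 4, 3, 2): 19 + (-1) + 17 + 2 = 37
σ = (2, 1, 3, 4): (-1) + 5 + 17 + 22 = 43
σ = (2, 1, 4, 3): (-1) + 5 + 30 + 23 = 57
σ = (2, 3, 1, 4): (-1) + 10 + 26 + 22 = 57
σ = (2, 3, 4, 1): (-1) + 10 + 30 + 30 = 69
σ = (2, 4, 1, 3): (-1) + (-1) + 26 + 23 = 47
σ = (2, 4, 3, 1): (-1) + (-1) + 17 + 30 = 45
σ = (3, 1, 2, 4): 26 + 5 + 11 + 22 = 64
σ = (3, 1, 4, 2): 26 + 5 + 30 + 2 = 63
σ = (3, 2, 1, 4): 26 + 0 + 26 + 22 = 74
σ = (3, 2, 4, 1): 26 + 0 + 30 + 30 = 86
σ = (3, 4, 1, 2): 26 + (-1) + 26 + 2 = 53
σ = (3, 4, 2, 1): 26 + (-1) + 11 + 30 = 66
σ = (4, 1, 2, 3): (-3) + 5 + 11 + 23 = 36
σ = (4, 1, 3, 2): (-3) + 5 + 17 + 2 = 21
σ = (4, 2, 1, 3): (-3) + 0 + 26 + 23 = 46
σ = (4, 2, 3, 1): (-3) + 0 + 17 + 30 = 44
σ = (4, 3, 1, 2): (-3) + 10 + 26 + 2 = 35
σ = (4, 3, 2, 1): (-3) + 10 + 11 + 30 = 48
Optimal value attained by: σ = (3, 2, 4, 1).
Answer: det⊕(M) = 86; verdict: NONSINGULAR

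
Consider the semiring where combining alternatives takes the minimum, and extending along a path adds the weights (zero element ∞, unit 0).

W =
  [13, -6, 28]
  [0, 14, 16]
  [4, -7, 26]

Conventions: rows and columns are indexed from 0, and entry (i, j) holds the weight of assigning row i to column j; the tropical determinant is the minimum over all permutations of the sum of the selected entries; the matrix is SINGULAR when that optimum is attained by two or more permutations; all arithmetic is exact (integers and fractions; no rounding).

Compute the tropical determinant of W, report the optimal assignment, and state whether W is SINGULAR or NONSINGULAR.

σ = (0, 1, 2): 13 + 14 + 26 = 53
σ = (0, 2, 1): 13 + 16 + (-7) = 22
σ = (1, 0, 2): (-6) + 0 + 26 = 20
σ = (1, 2, 0): (-6) + 16 + 4 = 14
σ = (2, 0, 1): 28 + 0 + (-7) = 21
σ = (2, 1, 0): 28 + 14 + 4 = 46
Optimal value attained by: σ = (1, 2, 0).
Answer: det⊕(W) = 14; verdict: NONSINGULAR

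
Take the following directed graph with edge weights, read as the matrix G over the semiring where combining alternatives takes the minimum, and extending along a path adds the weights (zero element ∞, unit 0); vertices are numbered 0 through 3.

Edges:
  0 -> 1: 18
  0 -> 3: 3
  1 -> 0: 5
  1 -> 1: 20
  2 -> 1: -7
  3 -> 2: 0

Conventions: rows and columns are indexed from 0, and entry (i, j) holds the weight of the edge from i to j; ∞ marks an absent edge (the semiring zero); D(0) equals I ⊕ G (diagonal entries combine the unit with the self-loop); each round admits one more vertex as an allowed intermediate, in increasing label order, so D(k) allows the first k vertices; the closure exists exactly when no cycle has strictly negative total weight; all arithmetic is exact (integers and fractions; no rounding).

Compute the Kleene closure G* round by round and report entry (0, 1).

D(0):
  [0, 18, ∞, 3]
  [5, 0, ∞, ∞]
  [∞, -7, 0, ∞]
  [∞, ∞, 0, 0]
D(1):
  [0, 18, ∞, 3]
  [5, 0, ∞, 8]
  [∞, -7, 0, ∞]
  [∞, ∞, 0, 0]
D(2):
  [0, 18, ∞, 3]
  [5, 0, ∞, 8]
  [-2, -7, 0, 1]
  [∞, ∞, 0, 0]
D(3):
  [0, 18, ∞, 3]
  [5, 0, ∞, 8]
  [-2, -7, 0, 1]
  [-2, -7, 0, 0]
D(4):
  [0, -4, 3, 3]
  [5, 0, 8, 8]
  [-2, -7, 0, 1]
  [-2, -7, 0, 0]
Answer: G*[0][1] = -4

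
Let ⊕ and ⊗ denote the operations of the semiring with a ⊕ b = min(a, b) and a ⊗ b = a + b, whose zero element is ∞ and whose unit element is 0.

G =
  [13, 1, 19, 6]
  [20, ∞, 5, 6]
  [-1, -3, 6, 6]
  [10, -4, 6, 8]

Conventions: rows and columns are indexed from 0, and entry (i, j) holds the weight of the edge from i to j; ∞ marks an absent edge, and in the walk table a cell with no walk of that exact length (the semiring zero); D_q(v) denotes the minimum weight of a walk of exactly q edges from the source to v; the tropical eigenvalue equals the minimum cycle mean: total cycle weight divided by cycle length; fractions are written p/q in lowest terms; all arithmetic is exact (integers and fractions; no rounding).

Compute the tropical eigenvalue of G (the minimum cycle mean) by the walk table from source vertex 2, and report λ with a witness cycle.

q=0: [∞, ∞, 0, ∞]
q=1: [-1, -3, 6, 6]
q=2: [5, 0, 2, 3]
q=3: [1, -1, 5, 6]
q=4: [4, 2, 4, 5]
Optimal cycle mean attained by: cycle 1->2->1, total 5 + (-3), length 2.
Answer: λ = 1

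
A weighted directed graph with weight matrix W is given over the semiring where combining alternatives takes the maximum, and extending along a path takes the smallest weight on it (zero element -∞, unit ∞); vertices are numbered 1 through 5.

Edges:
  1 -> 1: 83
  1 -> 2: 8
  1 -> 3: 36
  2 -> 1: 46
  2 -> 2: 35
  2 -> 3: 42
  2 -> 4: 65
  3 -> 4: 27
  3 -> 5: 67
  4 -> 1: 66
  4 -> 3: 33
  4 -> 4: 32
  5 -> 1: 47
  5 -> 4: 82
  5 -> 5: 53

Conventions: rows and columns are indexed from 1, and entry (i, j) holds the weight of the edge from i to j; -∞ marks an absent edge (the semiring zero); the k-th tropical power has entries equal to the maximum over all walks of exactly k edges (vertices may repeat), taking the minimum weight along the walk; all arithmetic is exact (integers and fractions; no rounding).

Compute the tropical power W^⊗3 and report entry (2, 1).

W^⊗2:
  [83, 8, 36, 27, 36]
  [65, 35, 36, 35, 42]
  [47, -∞, 27, 67, 53]
  [66, 8, 36, 32, 33]
  [66, 8, 36, 53, 53]
W^⊗3:
  [83, 8, 36, 36, 36]
  [65, 35, 36, 42, 42]
  [66, 8, 36, 53, 53]
  [66, 8, 36, 33, 36]
  [66, 8, 36, 53, 53]
Key observation: the optimum is the walk 2->4->1->1, with weight 65 min 66 min 83 = 65.
Optimal value attained by: walk 2->4->1->1.
Answer: (W^⊗3)[2][1] = 65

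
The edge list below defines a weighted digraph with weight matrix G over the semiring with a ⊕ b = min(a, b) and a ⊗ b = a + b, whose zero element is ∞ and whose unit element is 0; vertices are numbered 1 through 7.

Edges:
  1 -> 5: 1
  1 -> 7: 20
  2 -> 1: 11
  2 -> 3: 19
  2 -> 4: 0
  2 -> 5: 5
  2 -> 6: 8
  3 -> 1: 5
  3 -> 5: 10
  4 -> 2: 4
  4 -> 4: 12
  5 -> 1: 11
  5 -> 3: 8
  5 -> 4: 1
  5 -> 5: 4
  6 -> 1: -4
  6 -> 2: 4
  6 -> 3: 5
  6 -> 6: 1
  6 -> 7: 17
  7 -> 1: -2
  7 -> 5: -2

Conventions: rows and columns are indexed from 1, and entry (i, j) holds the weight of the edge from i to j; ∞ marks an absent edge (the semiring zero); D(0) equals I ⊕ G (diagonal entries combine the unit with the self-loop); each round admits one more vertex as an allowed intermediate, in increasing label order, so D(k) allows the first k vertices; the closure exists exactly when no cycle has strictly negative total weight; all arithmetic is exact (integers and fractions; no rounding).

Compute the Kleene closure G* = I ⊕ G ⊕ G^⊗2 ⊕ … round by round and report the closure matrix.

D(0):
  [0, ∞, ∞, ∞, 1, ∞, 20]
  [11, 0, 19, 0, 5, 8, ∞]
  [5, ∞, 0, ∞, 10, ∞, ∞]
  [∞, 4, ∞, 0, ∞, ∞, ∞]
  [11, ∞, 8, 1, 0, ∞, ∞]
  [-4, 4, 5, ∞, ∞, 0, 17]
  [-2, ∞, ∞, ∞, -2, ∞, 0]
D(1):
  [0, ∞, ∞, ∞, 1, ∞, 20]
  [11, 0, 19, 0, 5, 8, 31]
  [5, ∞, 0, ∞, 6, ∞, 25]
  [∞, 4, ∞, 0, ∞, ∞, ∞]
  [11, ∞, 8, 1, 0, ∞, 31]
  [-4, 4, 5, ∞, -3, 0, 16]
  [-2, ∞, ∞, ∞, -2, ∞, 0]
D(2):
  [0, ∞, ∞, ∞, 1, ∞, 20]
  [11, 0, 19, 0, 5, 8, 31]
  [5, ∞, 0, ∞, 6, ∞, 25]
  [15, 4, 23, 0, 9, 12, 35]
  [11, ∞, 8, 1, 0, ∞, 31]
  [-4, 4, 5, 4, -3, 0, 16]
  [-2, ∞, ∞, ∞, -2, ∞, 0]
D(3):
  [0, ∞, ∞, ∞, 1, ∞, 20]
  [11, 0, 19, 0, 5, 8, 31]
  [5, ∞, 0, ∞, 6, ∞, 25]
  [15, 4, 23, 0, 9, 12, 35]
  [11, ∞, 8, 1, 0, ∞, 31]
  [-4, 4, 5, 4, -3, 0, 16]
  [-2, ∞, ∞, ∞, -2, ∞, 0]
D(4):
  [0, ∞, ∞, ∞, 1, ∞, 20]
  [11, 0, 19, 0, 5, 8, 31]
  [5, ∞, 0, ∞, 6, ∞, 25]
  [15, 4, 23, 0, 9, 12, 35]
  [11, 5, 8, 1, 0, 13, 31]
  [-4, 4, 5, 4, -3, 0, 16]
  [-2, ∞, ∞, ∞, -2, ∞, 0]
D(5):
  [0, 6, 9, 2, 1, 14, 20]
  [11, 0, 13, 0, 5, 8, 31]
  [5, 11, 0, 7, 6, 19, 25]
  [15, 4, 17, 0, 9, 12, 35]
  [11, 5, 8, 1, 0, 13, 31]
  [-4, 2, 5, -2, -3, 0, 16]
  [-2, 3, 6, -1, -2, 11, 0]
D(6):
  [0, 6, 9, 2, 1, 14, 20]
  [4, 0, 13, 0, 5, 8, 24]
  [5, 11, 0, 7, 6, 19, 25]
  [8, 4, 17, 0, 9, 12, 28]
  [9, 5, 8, 1, 0, 13, 29]
  [-4, 2, 5, -2, -3, 0, 16]
  [-2, 3, 6, -1, -2, 11, 0]
D(7):
  [0, 6, 9, 2, 1, 14, 20]
  [4, 0, 13, 0, 5, 8, 24]
  [5, 11, 0, 7, 6, 19, 25]
  [8, 4, 17, 0, 9, 12, 28]
  [9, 5, 8, 1, 0, 13, 29]
  [-4, 2, 5, -2, -3, 0, 16]
  [-2, 3, 6, -1, -2, 11, 0]
Answer: G* = [[0, 6, 9, 2, 1, 14, 20], [4, 0, 13, 0, 5, 8, 24], [5, 11, 0, 7, 6, 19, 25], [8, 4, 17, 0, 9, 12, 28], [9, 5, 8, 1, 0, 13, 29], [-4, 2, 5, -2, -3, 0, 16], [-2, 3, 6, -1, -2, 11, 0]]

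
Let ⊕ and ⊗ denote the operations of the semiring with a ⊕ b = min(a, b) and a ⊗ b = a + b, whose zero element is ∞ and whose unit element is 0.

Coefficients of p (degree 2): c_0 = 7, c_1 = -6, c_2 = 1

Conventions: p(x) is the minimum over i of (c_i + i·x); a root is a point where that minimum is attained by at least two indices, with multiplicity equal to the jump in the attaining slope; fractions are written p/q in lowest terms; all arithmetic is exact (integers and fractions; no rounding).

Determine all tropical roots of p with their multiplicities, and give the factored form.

hull edge (i=0, c=7) to (i=1, c=-6): slope -13, span 1
hull edge (i=1, c=-6) to (i=2, c=1): slope 7, span 1
Factored form: p(x) = 1 ⊗ (x ⊕ (-7)) ⊗ (x ⊕ 13)
Answer: roots = -7 (mult 1), 13 (mult 1)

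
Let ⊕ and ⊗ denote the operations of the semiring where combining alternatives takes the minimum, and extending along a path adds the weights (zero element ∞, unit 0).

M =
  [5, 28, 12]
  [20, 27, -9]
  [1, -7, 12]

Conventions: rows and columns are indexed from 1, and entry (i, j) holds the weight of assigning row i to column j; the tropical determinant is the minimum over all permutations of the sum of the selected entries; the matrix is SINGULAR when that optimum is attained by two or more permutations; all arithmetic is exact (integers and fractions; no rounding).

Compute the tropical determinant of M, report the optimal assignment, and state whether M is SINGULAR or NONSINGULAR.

σ = (1, 2, 3): 5 + 27 + 12 = 44
σ = (1, 3, 2): 5 + (-9) + (-7) = -11
σ = (2, 1, 3): 28 + 20 + 12 = 60
σ = (2, 3, 1): 28 + (-9) + 1 = 20
σ = (3, 1, 2): 12 + 20 + (-7) = 25
σ = (3, 2, 1): 12 + 27 + 1 = 40
Optimal value attained by: σ = (1, 3, 2).
Answer: det⊕(M) = -11; verdict: NONSINGULAR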